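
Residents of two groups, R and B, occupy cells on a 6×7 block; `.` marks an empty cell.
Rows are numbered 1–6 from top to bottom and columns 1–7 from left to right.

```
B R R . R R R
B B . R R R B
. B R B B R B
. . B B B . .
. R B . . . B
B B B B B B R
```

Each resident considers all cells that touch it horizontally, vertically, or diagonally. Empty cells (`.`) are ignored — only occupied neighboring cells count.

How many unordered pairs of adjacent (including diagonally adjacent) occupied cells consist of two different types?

Scan each occupied cell's neighbors to the right and below (and the two forward diagonals) so each pair is counted once.
From row 1: 6 unlike of 18 pairs (running 6/18).
From row 2: 9 unlike of 18 pairs (running 15/36).
From row 3: 7 unlike of 14 pairs (running 22/50).
From row 4: 1 unlike of 5 pairs (running 23/55).
From row 5: 5 unlike of 9 pairs (running 28/64).
From row 6: 1 unlike of 6 pairs (running 29/70).
Total adjacent occupied pairs: 70; unlike-type pairs: 29.

29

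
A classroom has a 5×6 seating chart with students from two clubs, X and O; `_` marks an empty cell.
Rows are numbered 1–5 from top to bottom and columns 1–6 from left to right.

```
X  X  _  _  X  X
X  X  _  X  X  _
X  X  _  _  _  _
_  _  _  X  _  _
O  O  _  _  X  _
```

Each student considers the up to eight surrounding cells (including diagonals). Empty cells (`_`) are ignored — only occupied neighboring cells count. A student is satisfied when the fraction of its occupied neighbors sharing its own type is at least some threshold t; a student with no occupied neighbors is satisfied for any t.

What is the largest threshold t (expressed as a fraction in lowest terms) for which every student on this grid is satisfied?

1/1

Row 1: (1,1)X 3/3 · (1,2)X 3/3 · (1,5)X 3/3 · (1,6)X 2/2
Row 2: (2,1)X 5/5 · (2,2)X 5/5 · (2,4)X 2/2 · (2,5)X 3/3
Row 3: (3,1)X 3/3 · (3,2)X 3/3
Row 4: (4,4)X 1/1
Row 5: (5,1)O 1/1 · (5,2)O 1/1 · (5,5)X 1/1
The smallest same-type fraction is 3/3 at (1,1), which reduces to 1/1. Any threshold above that leaves this student unsatisfied.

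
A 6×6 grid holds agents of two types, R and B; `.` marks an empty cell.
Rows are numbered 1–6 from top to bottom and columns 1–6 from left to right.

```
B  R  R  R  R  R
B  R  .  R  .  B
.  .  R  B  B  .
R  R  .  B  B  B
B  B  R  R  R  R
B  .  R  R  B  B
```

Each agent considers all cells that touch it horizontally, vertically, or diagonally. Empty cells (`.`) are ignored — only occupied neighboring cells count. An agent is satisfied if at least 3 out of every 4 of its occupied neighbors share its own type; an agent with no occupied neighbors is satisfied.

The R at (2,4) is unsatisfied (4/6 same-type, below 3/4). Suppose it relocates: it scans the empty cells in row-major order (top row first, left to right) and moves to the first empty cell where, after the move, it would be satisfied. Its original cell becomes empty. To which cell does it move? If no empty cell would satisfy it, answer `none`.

Vacating (2,4). Empty cells in order:
  (2,3): 5/6 same-type → satisfied — stop here.

(2,3)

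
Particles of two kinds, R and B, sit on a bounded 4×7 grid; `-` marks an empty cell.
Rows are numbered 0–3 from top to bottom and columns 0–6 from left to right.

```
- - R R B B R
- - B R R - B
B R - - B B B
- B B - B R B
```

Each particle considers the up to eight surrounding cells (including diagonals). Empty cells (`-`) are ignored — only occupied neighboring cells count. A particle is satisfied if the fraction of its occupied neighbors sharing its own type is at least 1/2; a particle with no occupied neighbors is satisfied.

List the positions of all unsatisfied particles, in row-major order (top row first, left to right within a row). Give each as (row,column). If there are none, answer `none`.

(0,4), (0,6), (1,2), (1,4), (2,1), (2,4), (3,5)

(0,2)R 2/3 satisfied
(0,3)R 3/5 satisfied
(0,4)B 1/4 not
(0,5)B 2/4 satisfied
(0,6)R 0/2 not
(1,2)B 0/4 not
(1,3)R 3/6 satisfied
(1,4)R 2/6 not
(1,6)B 3/4 satisfied
(2,0)B 1/2 satisfied
(2,1)R 0/4 not
(2,4)B 2/5 not
(2,5)B 5/7 satisfied
(2,6)B 3/4 satisfied
(3,1)B 2/3 satisfied
(3,2)B 1/2 satisfied
(3,4)B 2/3 satisfied
(3,5)R 0/5 not
(3,6)B 2/3 satisfied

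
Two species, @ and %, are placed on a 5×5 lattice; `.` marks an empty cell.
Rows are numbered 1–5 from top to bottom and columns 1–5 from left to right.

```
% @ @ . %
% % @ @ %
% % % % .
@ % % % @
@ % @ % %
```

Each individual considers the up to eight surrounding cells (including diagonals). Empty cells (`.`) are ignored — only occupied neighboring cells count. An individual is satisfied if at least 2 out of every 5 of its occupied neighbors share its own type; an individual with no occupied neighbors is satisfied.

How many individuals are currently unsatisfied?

5

(1,1)% 2/3 ok
(1,2)@ 2/5 ok
(1,3)@ 3/4 ok
(1,5)% 1/2 ok
(2,1)% 4/5 ok
(2,2)% 5/8 ok
(2,3)@ 3/7 ok
(2,4)@ 2/6 unhappy
(2,5)% 2/3 ok
(3,1)% 4/5 ok
(3,2)% 6/8 ok
(3,3)% 6/8 ok
(3,4)% 4/7 ok
(4,1)@ 1/5 unhappy
(4,2)% 5/8 ok
(4,3)% 7/8 ok
(4,4)% 5/7 ok
(4,5)@ 0/4 unhappy
(5,1)@ 1/3 unhappy
(5,2)% 2/5 ok
(5,3)@ 0/5 unhappy
(5,4)% 3/5 ok
(5,5)% 2/3 ok
Unsatisfied: (2,4), (4,1), (4,5), (5,1), (5,3) — 5 in total.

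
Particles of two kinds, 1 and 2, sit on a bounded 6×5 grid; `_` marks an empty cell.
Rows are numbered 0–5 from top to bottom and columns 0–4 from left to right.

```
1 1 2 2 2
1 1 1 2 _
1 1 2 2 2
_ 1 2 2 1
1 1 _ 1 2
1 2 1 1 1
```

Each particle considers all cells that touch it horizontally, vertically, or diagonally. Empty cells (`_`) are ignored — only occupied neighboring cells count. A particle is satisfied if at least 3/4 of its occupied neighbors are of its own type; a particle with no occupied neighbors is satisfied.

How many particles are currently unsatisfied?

(0,0)1 3/3 ✓
(0,1)1 4/5 ✓
(0,2)2 2/5 ✗
(0,3)2 3/4 ✓
(0,4)2 2/2 ✓
(1,0)1 5/5 ✓
(1,1)1 6/8 ✓
(1,2)1 3/8 ✗
(1,3)2 6/7 ✓
(2,0)1 4/4 ✓
(2,1)1 5/7 ✗
(2,2)2 4/8 ✗
(2,3)2 5/7 ✗
(2,4)2 3/4 ✓
(3,1)1 4/6 ✗
(3,2)2 3/7 ✗
(3,3)2 5/7 ✗
(3,4)1 1/5 ✗
(4,0)1 3/4 ✓
(4,1)1 4/6 ✗
(4,3)1 4/7 ✗
(4,4)2 1/5 ✗
(5,0)1 2/3 ✗
(5,1)2 0/4 ✗
(5,2)1 3/4 ✓
(5,3)1 3/4 ✓
(5,4)1 2/3 ✗
Unsatisfied: (0,2), (1,2), (2,1), (2,2), (2,3), (3,1), (3,2), (3,3), (3,4), (4,1), (4,3), (4,4), (5,0), (5,1), (5,4) — 15 in total.

15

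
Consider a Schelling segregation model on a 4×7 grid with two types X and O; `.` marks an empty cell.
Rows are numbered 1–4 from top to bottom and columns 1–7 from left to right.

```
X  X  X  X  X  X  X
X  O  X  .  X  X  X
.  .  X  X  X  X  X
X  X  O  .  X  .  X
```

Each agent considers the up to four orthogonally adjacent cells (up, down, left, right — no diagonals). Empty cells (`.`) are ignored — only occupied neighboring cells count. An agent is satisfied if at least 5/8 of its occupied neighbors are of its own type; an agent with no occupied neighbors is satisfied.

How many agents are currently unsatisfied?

Row 1: (1,1)X 2/2 ok · (1,2)X 2/3 ok · (1,3)X 3/3 ok · (1,4)X 2/2 ok · (1,5)X 3/3 ok · (1,6)X 3/3 ok · (1,7)X 2/2 ok
Row 2: (2,1)X 1/2 unhappy · (2,2)O 0/3 unhappy · (2,3)X 2/3 ok · (2,5)X 3/3 ok · (2,6)X 4/4 ok · (2,7)X 3/3 ok
Row 3: (3,3)X 2/3 ok · (3,4)X 2/2 ok · (3,5)X 4/4 ok · (3,6)X 3/3 ok · (3,7)X 3/3 ok
Row 4: (4,1)X 1/1 ok · (4,2)X 1/2 unhappy · (4,3)O 0/2 unhappy · (4,5)X 1/1 ok · (4,7)X 1/1 ok
Unsatisfied: (2,1), (2,2), (4,2), (4,3) — 4 in total.

4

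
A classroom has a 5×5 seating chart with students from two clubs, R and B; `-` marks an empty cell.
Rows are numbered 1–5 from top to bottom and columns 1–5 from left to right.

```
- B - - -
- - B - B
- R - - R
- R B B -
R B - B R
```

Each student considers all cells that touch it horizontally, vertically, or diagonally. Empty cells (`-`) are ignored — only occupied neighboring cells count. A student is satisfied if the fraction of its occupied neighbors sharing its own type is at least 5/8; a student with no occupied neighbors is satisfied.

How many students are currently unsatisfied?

(1,2)B 1/1 ✓
(2,3)B 1/2 ✗
(2,5)B 0/1 ✗
(3,2)R 1/3 ✗
(3,5)R 0/2 ✗
(4,2)R 2/4 ✗
(4,3)B 3/5 ✗
(4,4)B 2/4 ✗
(5,1)R 1/2 ✗
(5,2)B 1/3 ✗
(5,4)B 2/3 ✓
(5,5)R 0/2 ✗
Unsatisfied: (2,3), (2,5), (3,2), (3,5), (4,2), (4,3), (4,4), (5,1), (5,2), (5,5) — 10 in total.

10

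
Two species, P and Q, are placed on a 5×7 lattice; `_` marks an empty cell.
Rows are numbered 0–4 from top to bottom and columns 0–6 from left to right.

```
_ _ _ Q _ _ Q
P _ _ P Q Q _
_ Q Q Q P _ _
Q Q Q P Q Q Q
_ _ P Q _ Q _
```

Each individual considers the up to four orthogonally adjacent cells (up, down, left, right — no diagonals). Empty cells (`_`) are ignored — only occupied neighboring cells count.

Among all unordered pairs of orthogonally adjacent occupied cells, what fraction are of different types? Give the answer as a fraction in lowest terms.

6/11

Scan each occupied cell's neighbors to the right and below so each pair is counted once.
Row 0: Q(0,3)–P(1,3)≠  → 1/1 unlike.
Row 1: P(1,3)–Q(1,4)≠ P(1,3)–Q(2,3)≠ Q(1,4)–Q(1,5)= Q(1,4)–P(2,4)≠  → 3/4 unlike.
Row 2: Q(2,1)–Q(2,2)= Q(2,1)–Q(3,1)= Q(2,2)–Q(2,3)= Q(2,2)–Q(3,2)= Q(2,3)–P(2,4)≠ Q(2,3)–P(3,3)≠ P(2,4)–Q(3,4)≠  → 3/7 unlike.
Row 3: Q(3,0)–Q(3,1)= Q(3,1)–Q(3,2)= Q(3,2)–P(3,3)≠ Q(3,2)–P(4,2)≠ P(3,3)–Q(3,4)≠ P(3,3)–Q(4,3)≠ Q(3,4)–Q(3,5)= Q(3,5)–Q(3,6)= Q(3,5)–Q(4,5)=  → 4/9 unlike.
Row 4: P(4,2)–Q(4,3)≠  → 1/1 unlike.
Total adjacent occupied pairs: 22; unlike-type pairs: 12.
12/22 reduces to 6/11.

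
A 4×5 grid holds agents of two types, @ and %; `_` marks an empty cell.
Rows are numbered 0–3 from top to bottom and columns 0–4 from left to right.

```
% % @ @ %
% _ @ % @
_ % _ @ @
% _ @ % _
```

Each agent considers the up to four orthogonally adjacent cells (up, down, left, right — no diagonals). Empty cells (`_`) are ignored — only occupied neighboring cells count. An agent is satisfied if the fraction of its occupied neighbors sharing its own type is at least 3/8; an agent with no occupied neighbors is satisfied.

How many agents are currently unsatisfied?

Row 0: (0,0)% 2/2 satisfied · (0,1)% 1/2 satisfied · (0,2)@ 2/3 satisfied · (0,3)@ 1/3 not · (0,4)% 0/2 not
Row 1: (1,0)% 1/1 satisfied · (1,2)@ 1/2 satisfied · (1,3)% 0/4 not · (1,4)@ 1/3 not
Row 2: (2,1)% 0/0 satisfied · (2,3)@ 1/3 not · (2,4)@ 2/2 satisfied
Row 3: (3,0)% 0/0 satisfied · (3,2)@ 0/1 not · (3,3)% 0/2 not
Unsatisfied: (0,3), (0,4), (1,3), (1,4), (2,3), (3,2), (3,3) — 7 in total.

7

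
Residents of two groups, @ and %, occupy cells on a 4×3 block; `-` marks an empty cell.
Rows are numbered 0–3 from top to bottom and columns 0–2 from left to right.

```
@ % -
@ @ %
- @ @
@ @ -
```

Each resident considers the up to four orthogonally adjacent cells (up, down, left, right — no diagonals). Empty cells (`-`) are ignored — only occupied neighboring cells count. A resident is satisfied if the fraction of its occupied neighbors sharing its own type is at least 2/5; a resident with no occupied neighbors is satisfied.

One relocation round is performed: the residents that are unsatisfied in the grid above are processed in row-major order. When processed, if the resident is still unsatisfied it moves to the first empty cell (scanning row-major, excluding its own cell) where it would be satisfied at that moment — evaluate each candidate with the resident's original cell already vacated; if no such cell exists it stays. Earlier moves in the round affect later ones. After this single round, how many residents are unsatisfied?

1

Initially unsatisfied (in order): (0,1), (1,2).
  (0,1) → (0,2).
  (1,2): no empty cell satisfies it; stays.
Resulting grid:
@ - %
@ @ %
- @ @
@ @ -
Unsatisfied now: (1,2).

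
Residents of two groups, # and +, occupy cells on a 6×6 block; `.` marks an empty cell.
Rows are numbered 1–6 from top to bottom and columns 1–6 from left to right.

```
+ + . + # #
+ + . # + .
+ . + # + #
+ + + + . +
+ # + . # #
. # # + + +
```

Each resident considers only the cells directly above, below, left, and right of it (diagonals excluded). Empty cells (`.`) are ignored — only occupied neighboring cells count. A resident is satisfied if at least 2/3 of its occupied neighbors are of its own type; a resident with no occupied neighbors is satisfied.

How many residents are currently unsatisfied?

Row 1: (1,1)+ 2/2 ok · (1,2)+ 2/2 ok · (1,4)+ 0/2 unhappy · (1,5)# 1/3 unhappy · (1,6)# 1/1 ok
Row 2: (2,1)+ 3/3 ok · (2,2)+ 2/2 ok · (2,4)# 1/3 unhappy · (2,5)+ 1/3 unhappy
Row 3: (3,1)+ 2/2 ok · (3,3)+ 1/2 unhappy · (3,4)# 1/4 unhappy · (3,5)+ 1/3 unhappy · (3,6)# 0/2 unhappy
Row 4: (4,1)+ 3/3 ok · (4,2)+ 2/3 ok · (4,3)+ 4/4 ok · (4,4)+ 1/2 unhappy · (4,6)+ 0/2 unhappy
Row 5: (5,1)+ 1/2 unhappy · (5,2)# 1/4 unhappy · (5,3)+ 1/3 unhappy · (5,5)# 1/2 unhappy · (5,6)# 1/3 unhappy
Row 6: (6,2)# 2/2 ok · (6,3)# 1/3 unhappy · (6,4)+ 1/2 unhappy · (6,5)+ 2/3 ok · (6,6)+ 1/2 unhappy
Unsatisfied: (1,4), (1,5), (2,4), (2,5), (3,3), (3,4), (3,5), (3,6), (4,4), (4,6), (5,1), (5,2), (5,3), (5,5), (5,6), (6,3), (6,4), (6,6) — 18 in total.

18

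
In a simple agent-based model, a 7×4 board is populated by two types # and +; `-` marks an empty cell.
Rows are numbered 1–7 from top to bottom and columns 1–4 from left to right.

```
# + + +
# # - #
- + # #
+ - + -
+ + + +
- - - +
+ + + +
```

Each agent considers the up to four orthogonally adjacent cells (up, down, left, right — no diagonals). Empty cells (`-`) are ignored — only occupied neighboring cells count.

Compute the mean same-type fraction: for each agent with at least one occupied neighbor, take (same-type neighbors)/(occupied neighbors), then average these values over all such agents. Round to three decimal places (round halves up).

Row 1: (1,1)# 1/2 · (1,2)+ 1/3 · (1,3)+ 2/2 · (1,4)+ 1/2
Row 2: (2,1)# 2/2 · (2,2)# 1/3 · (2,4)# 1/2
Row 3: (3,2)+ 0/2 · (3,3)# 1/3 · (3,4)# 2/2
Row 4: (4,1)+ 1/1 · (4,3)+ 1/2
Row 5: (5,1)+ 2/2 · (5,2)+ 2/2 · (5,3)+ 3/3 · (5,4)+ 2/2
Row 6: (6,4)+ 2/2
Row 7: (7,1)+ 1/1 · (7,2)+ 2/2 · (7,3)+ 2/2 · (7,4)+ 2/2
Sum over 21 agents: 1/2 + 1/3 + 2/2 + 1/2 + 2/2 + 1/3 + 1/2 + 0/2 + 1/3 + 2/2 + 1/1 + 1/2 + 2/2 + 2/2 + 3/3 + 2/2 + 2/2 + 1/1 + 2/2 + 2/2 + 2/2 = 16; mean = 16 ÷ 21 = 16/21 = 0.761904… → 0.762.

0.762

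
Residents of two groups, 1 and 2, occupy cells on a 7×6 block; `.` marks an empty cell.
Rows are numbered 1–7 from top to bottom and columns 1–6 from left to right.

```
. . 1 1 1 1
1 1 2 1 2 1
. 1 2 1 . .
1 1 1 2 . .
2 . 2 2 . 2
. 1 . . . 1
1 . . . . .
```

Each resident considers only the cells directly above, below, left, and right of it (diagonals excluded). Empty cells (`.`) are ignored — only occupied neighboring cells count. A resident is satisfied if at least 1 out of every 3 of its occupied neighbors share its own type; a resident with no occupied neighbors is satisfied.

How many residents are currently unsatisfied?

7

Row 1: (1,3)1 1/2 ✓ · (1,4)1 3/3 ✓ · (1,5)1 2/3 ✓ · (1,6)1 2/2 ✓
Row 2: (2,1)1 1/1 ✓ · (2,2)1 2/3 ✓ · (2,3)2 1/4 ✗ · (2,4)1 2/4 ✓ · (2,5)2 0/3 ✗ · (2,6)1 1/2 ✓
Row 3: (3,2)1 2/3 ✓ · (3,3)2 1/4 ✗ · (3,4)1 1/3 ✓
Row 4: (4,1)1 1/2 ✓ · (4,2)1 3/3 ✓ · (4,3)1 1/4 ✗ · (4,4)2 1/3 ✓
Row 5: (5,1)2 0/1 ✗ · (5,3)2 1/2 ✓ · (5,4)2 2/2 ✓ · (5,6)2 0/1 ✗
Row 6: (6,2)1 0/0 ✓ · (6,6)1 0/1 ✗
Row 7: (7,1)1 0/0 ✓
Unsatisfied: (2,3), (2,5), (3,3), (4,3), (5,1), (5,6), (6,6) — 7 in total.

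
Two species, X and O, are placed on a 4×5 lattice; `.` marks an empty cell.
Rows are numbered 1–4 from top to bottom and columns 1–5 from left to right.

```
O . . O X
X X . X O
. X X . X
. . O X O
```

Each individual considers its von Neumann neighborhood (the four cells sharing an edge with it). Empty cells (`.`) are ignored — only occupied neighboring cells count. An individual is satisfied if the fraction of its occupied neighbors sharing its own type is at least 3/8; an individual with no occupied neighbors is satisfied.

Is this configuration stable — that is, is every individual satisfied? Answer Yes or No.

(1,1)O 0/1 ✗
(1,4)O 0/2 ✗
(1,5)X 0/2 ✗
(2,1)X 1/2 ✓
(2,2)X 2/2 ✓
(2,4)X 0/2 ✗
(2,5)O 0/3 ✗
(3,2)X 2/2 ✓
(3,3)X 1/2 ✓
(3,5)X 0/2 ✗
(4,3)O 0/2 ✗
(4,4)X 0/2 ✗
(4,5)O 0/2 ✗
For instance (1,1) has only 0/1 same-type neighbors, below 3/8.

No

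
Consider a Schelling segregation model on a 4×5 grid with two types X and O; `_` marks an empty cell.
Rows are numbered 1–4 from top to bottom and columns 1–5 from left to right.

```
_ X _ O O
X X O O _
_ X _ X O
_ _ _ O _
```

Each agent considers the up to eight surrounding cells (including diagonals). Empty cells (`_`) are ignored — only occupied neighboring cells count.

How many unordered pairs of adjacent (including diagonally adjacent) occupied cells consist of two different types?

Scan each occupied cell's neighbors to the right and below (and the two forward diagonals) so each pair is counted once.
Row 1: X(1,2)–X(2,2)= X(1,2)–O(2,3)≠ X(1,2)–X(2,1)= O(1,4)–O(1,5)= O(1,4)–O(2,4)= O(1,4)–O(2,3)= O(1,5)–O(2,4)=  → 1/7 unlike.
Row 2: X(2,1)–X(2,2)= X(2,1)–X(3,2)= X(2,2)–O(2,3)≠ X(2,2)–X(3,2)= O(2,3)–O(2,4)= O(2,3)–X(3,4)≠ O(2,3)–X(3,2)≠ O(2,4)–X(3,4)≠ O(2,4)–O(3,5)=  → 4/9 unlike.
Row 3: X(3,4)–O(3,5)≠ X(3,4)–O(4,4)≠ O(3,5)–O(4,4)=  → 2/3 unlike.
Total adjacent occupied pairs: 19; unlike-type pairs: 7.

7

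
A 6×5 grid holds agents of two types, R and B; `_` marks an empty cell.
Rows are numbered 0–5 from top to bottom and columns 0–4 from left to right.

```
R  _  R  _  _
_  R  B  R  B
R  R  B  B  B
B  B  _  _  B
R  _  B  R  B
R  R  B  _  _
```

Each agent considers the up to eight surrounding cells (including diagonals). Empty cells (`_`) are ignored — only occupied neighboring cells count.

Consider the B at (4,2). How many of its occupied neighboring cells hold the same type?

2

Occupied neighbors of (4,2): (3,1)=B, (4,3)=R, (5,1)=R, (5,2)=B.
Same type (B): 2 of 4.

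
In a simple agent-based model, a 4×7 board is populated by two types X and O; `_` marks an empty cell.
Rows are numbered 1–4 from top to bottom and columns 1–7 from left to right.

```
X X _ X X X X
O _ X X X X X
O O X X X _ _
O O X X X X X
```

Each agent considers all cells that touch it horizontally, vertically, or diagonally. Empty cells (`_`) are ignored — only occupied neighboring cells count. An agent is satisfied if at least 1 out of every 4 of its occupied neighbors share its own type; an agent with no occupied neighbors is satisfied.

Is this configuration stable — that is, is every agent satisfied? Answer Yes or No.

(1,1)X 1/2 ok
(1,2)X 2/3 ok
(1,4)X 4/4 ok
(1,5)X 5/5 ok
(1,6)X 5/5 ok
(1,7)X 3/3 ok
(2,1)O 2/4 ok
(2,3)X 5/6 ok
(2,4)X 7/7 ok
(2,5)X 7/7 ok
(2,6)X 6/6 ok
(2,7)X 3/3 ok
(3,1)O 4/4 ok
(3,2)O 4/7 ok
(3,3)X 5/7 ok
(3,4)X 8/8 ok
(3,5)X 7/7 ok
(4,1)O 3/3 ok
(4,2)O 3/5 ok
(4,3)X 3/5 ok
(4,4)X 5/5 ok
(4,5)X 4/4 ok
(4,6)X 3/3 ok
(4,7)X 1/1 ok
All meet the threshold, so the configuration is stable.

Yes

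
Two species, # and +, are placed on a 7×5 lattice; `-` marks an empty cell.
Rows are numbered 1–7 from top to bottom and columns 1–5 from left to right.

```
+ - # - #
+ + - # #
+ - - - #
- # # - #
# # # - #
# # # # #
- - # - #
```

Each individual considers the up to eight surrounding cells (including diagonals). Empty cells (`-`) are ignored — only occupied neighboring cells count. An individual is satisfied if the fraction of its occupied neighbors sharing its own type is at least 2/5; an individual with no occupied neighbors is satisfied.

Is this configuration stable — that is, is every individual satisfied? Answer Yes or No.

Row 1: (1,1)+ 2/2 ✓ · (1,3)# 1/2 ✓ · (1,5)# 2/2 ✓
Row 2: (2,1)+ 3/3 ✓ · (2,2)+ 3/4 ✓ · (2,4)# 4/4 ✓ · (2,5)# 3/3 ✓
Row 3: (3,1)+ 2/3 ✓ · (3,5)# 3/3 ✓
Row 4: (4,2)# 4/5 ✓ · (4,3)# 3/3 ✓ · (4,5)# 2/2 ✓
Row 5: (5,1)# 4/4 ✓ · (5,2)# 7/7 ✓ · (5,3)# 6/6 ✓ · (5,5)# 3/3 ✓
Row 6: (6,1)# 3/3 ✓ · (6,2)# 6/6 ✓ · (6,3)# 5/5 ✓ · (6,4)# 6/6 ✓ · (6,5)# 3/3 ✓
Row 7: (7,3)# 3/3 ✓ · (7,5)# 2/2 ✓
All meet the threshold, so the configuration is stable.

Yes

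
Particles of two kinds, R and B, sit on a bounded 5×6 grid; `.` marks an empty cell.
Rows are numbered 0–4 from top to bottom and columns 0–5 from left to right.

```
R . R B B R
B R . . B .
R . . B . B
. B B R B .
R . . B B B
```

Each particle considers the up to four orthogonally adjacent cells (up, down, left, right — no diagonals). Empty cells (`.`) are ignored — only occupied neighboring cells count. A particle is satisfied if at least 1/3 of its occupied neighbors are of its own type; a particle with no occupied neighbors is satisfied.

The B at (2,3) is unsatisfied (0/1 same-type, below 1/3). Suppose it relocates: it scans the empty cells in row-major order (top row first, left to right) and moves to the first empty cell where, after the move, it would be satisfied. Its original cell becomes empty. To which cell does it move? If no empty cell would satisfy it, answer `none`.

(1,3)

Vacating (2,3). Empty cells in order:
  (0,1): 0/3 same-type → still unsatisfied.
  (1,2): 0/2 same-type → still unsatisfied.
  (1,3): 2/2 same-type → satisfied — stop here.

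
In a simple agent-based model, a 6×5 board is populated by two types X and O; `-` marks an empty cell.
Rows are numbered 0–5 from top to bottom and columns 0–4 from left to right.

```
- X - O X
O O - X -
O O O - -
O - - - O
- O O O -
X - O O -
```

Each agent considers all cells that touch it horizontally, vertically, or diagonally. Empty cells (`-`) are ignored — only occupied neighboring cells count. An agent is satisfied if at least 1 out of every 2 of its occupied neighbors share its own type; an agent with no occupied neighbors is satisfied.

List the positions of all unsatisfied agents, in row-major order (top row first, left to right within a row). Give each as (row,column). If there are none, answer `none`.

(0,1), (0,3), (1,3), (5,0)

(0,1)X 0/2 ✗
(0,3)O 0/2 ✗
(0,4)X 1/2 ✓
(1,0)O 3/4 ✓
(1,1)O 4/5 ✓
(1,3)X 1/3 ✗
(2,0)O 4/4 ✓
(2,1)O 5/5 ✓
(2,2)O 2/3 ✓
(3,0)O 3/3 ✓
(3,4)O 1/1 ✓
(4,1)O 3/4 ✓
(4,2)O 4/4 ✓
(4,3)O 4/4 ✓
(5,0)X 0/1 ✗
(5,2)O 4/4 ✓
(5,3)O 3/3 ✓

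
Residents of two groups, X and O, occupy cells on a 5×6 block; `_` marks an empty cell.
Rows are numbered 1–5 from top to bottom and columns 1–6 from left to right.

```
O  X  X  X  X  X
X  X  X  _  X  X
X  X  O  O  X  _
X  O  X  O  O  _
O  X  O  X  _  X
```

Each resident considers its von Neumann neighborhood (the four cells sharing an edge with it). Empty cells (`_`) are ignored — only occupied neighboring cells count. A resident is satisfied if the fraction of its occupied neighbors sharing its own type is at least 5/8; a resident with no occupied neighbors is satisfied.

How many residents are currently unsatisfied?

13

(1,1)O 0/2 ✗
(1,2)X 2/3 ✓
(1,3)X 3/3 ✓
(1,4)X 2/2 ✓
(1,5)X 3/3 ✓
(1,6)X 2/2 ✓
(2,1)X 2/3 ✓
(2,2)X 4/4 ✓
(2,3)X 2/3 ✓
(2,5)X 3/3 ✓
(2,6)X 2/2 ✓
(3,1)X 3/3 ✓
(3,2)X 2/4 ✗
(3,3)O 1/4 ✗
(3,4)O 2/3 ✓
(3,5)X 1/3 ✗
(4,1)X 1/3 ✗
(4,2)O 0/4 ✗
(4,3)X 0/4 ✗
(4,4)O 2/4 ✗
(4,5)O 1/2 ✗
(5,1)O 0/2 ✗
(5,2)X 0/3 ✗
(5,3)O 0/3 ✗
(5,4)X 0/2 ✗
(5,6)X 0/0 ✓
Unsatisfied: (1,1), (3,2), (3,3), (3,5), (4,1), (4,2), (4,3), (4,4), (4,5), (5,1), (5,2), (5,3), (5,4) — 13 in total.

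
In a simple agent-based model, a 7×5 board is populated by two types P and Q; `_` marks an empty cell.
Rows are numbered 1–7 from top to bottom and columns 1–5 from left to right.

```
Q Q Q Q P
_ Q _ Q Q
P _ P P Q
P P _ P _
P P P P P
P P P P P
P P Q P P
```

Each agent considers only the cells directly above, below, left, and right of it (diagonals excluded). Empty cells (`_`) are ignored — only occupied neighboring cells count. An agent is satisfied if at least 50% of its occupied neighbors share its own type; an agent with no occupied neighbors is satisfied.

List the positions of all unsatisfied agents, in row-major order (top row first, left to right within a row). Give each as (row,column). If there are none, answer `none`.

(1,5), (7,3)

Row 1: (1,1)Q 1/1 satisfied · (1,2)Q 3/3 satisfied · (1,3)Q 2/2 satisfied · (1,4)Q 2/3 satisfied · (1,5)P 0/2 not
Row 2: (2,2)Q 1/1 satisfied · (2,4)Q 2/3 satisfied · (2,5)Q 2/3 satisfied
Row 3: (3,1)P 1/1 satisfied · (3,3)P 1/1 satisfied · (3,4)P 2/4 satisfied · (3,5)Q 1/2 satisfied
Row 4: (4,1)P 3/3 satisfied · (4,2)P 2/2 satisfied · (4,4)P 2/2 satisfied
Row 5: (5,1)P 3/3 satisfied · (5,2)P 4/4 satisfied · (5,3)P 3/3 satisfied · (5,4)P 4/4 satisfied · (5,5)P 2/2 satisfied
Row 6: (6,1)P 3/3 satisfied · (6,2)P 4/4 satisfied · (6,3)P 3/4 satisfied · (6,4)P 4/4 satisfied · (6,5)P 3/3 satisfied
Row 7: (7,1)P 2/2 satisfied · (7,2)P 2/3 satisfied · (7,3)Q 0/3 not · (7,4)P 2/3 satisfied · (7,5)P 2/2 satisfied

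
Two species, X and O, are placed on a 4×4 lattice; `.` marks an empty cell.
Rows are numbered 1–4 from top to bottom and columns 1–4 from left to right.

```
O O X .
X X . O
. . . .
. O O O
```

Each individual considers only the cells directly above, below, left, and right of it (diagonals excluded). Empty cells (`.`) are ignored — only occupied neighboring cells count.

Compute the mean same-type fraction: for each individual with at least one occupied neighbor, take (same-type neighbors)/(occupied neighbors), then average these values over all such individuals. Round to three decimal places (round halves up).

0.604

Row 1: (1,1)O 1/2 · (1,2)O 1/3 · (1,3)X 0/1
Row 2: (2,1)X 1/2 · (2,2)X 1/2 · (2,4)O — no occupied neighbors
Row 4: (4,2)O 1/1 · (4,3)O 2/2 · (4,4)O 1/1
Sum over 8 individuals: 1/2 + 1/3 + 0/1 + 1/2 + 1/2 + 1/1 + 2/2 + 1/1 = 29/6; mean = 29/6 ÷ 8 = 29/48 = 0.604166… → 0.604.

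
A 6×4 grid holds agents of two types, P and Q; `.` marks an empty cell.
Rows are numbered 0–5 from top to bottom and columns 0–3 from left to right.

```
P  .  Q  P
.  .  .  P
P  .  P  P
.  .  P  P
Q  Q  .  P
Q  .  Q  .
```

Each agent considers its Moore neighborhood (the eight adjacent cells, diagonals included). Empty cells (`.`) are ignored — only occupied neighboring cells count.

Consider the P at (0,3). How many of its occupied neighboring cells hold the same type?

Occupied neighbors of (0,3): (0,2)=Q, (1,3)=P.
Same type (P): 1 of 2.

1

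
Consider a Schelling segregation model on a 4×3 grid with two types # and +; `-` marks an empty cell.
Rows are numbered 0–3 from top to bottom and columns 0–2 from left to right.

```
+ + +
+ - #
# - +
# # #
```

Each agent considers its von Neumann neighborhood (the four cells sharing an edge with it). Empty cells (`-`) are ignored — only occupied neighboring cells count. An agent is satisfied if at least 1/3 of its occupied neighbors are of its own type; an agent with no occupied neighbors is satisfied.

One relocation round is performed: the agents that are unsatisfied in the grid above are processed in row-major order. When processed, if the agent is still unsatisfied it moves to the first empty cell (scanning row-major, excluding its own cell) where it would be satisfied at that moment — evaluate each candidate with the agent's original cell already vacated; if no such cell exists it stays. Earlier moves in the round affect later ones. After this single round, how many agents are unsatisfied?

0

Initially unsatisfied (in order): (1,2), (2,2).
  (1,2) → (2,1).
  (2,2) → (1,1).
Resulting grid:
+ + +
+ + -
# # -
# # #
All satisfied now.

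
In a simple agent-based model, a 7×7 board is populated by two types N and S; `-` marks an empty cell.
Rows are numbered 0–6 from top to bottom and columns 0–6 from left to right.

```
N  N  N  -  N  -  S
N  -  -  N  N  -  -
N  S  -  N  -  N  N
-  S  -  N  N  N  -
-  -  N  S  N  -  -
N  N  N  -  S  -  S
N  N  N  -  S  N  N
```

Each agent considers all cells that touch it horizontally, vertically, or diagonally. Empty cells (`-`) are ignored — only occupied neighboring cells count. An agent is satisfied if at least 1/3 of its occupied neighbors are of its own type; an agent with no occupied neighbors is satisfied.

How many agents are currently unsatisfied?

3

(0,0)N 2/2 satisfied
(0,1)N 3/3 satisfied
(0,2)N 2/2 satisfied
(0,4)N 2/2 satisfied
(0,6)S 0/0 satisfied
(1,0)N 3/4 satisfied
(1,3)N 4/4 satisfied
(1,4)N 4/4 satisfied
(2,0)N 1/3 satisfied
(2,1)S 1/3 satisfied
(2,3)N 4/4 satisfied
(2,5)N 4/4 satisfied
(2,6)N 2/2 satisfied
(3,1)S 1/3 satisfied
(3,3)N 4/5 satisfied
(3,4)N 5/6 satisfied
(3,5)N 4/4 satisfied
(4,2)N 3/5 satisfied
(4,3)S 1/6 not
(4,4)N 3/5 satisfied
(5,0)N 3/3 satisfied
(5,1)N 6/6 satisfied
(5,2)N 4/5 satisfied
(5,4)S 2/4 satisfied
(5,6)S 0/2 not
(6,0)N 3/3 satisfied
(6,1)N 5/5 satisfied
(6,2)N 3/3 satisfied
(6,4)S 1/2 satisfied
(6,5)N 1/4 not
(6,6)N 1/2 satisfied
Unsatisfied: (4,3), (5,6), (6,5) — 3 in total.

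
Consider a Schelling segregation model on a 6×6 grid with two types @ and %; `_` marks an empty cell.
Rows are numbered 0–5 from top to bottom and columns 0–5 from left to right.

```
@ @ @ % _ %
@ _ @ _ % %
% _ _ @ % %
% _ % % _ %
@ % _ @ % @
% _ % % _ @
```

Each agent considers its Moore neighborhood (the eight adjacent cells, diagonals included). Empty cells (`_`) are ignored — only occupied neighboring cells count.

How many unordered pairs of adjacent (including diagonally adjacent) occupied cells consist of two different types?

18

Scan each occupied cell's neighbors to the right and below (and the two forward diagonals) so each pair is counted once.
From row 0: 2 unlike of 11 pairs (running 2/11).
From row 1: 2 unlike of 8 pairs (running 4/19).
From row 2: 3 unlike of 8 pairs (running 7/27).
From row 3: 4 unlike of 9 pairs (running 11/36).
From row 4: 7 unlike of 11 pairs (running 18/47).
From row 5: 0 unlike of 1 pairs (running 18/48).
Total adjacent occupied pairs: 48; unlike-type pairs: 18.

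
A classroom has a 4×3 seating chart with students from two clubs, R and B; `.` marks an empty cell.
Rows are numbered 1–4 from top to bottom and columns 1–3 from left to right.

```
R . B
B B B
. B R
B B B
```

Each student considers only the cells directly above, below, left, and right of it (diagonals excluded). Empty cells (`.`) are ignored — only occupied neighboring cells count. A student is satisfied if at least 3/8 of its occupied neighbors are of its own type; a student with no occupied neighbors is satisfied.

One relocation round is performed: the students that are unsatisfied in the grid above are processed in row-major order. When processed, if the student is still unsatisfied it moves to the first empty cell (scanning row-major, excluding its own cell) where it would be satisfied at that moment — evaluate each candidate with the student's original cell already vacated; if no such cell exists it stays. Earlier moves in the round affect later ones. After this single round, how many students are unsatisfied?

2

Initially unsatisfied (in order): (1,1), (3,3).
  (1,1): no empty cell satisfies it; stays.
  (3,3): no empty cell satisfies it; stays.
Resulting grid:
R . B
B B B
. B R
B B B
Unsatisfied now: (1,1), (3,3).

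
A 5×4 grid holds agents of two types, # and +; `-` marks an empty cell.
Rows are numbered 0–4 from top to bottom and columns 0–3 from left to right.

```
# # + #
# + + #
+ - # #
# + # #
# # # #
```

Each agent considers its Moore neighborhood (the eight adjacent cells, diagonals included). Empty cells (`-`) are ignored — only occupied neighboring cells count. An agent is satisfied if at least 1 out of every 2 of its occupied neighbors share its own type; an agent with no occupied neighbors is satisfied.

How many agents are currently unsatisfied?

6

Row 0: (0,0)# 2/3 ok · (0,1)# 2/5 unhappy · (0,2)+ 2/5 unhappy · (0,3)# 1/3 unhappy
Row 1: (1,0)# 2/4 ok · (1,1)+ 3/7 unhappy · (1,2)+ 2/7 unhappy · (1,3)# 3/5 ok
Row 2: (2,0)+ 2/4 ok · (2,2)# 4/7 ok · (2,3)# 4/5 ok
Row 3: (3,0)# 2/4 ok · (3,1)+ 1/7 unhappy · (3,2)# 6/7 ok · (3,3)# 5/5 ok
Row 4: (4,0)# 2/3 ok · (4,1)# 4/5 ok · (4,2)# 4/5 ok · (4,3)# 3/3 ok
Unsatisfied: (0,1), (0,2), (0,3), (1,1), (1,2), (3,1) — 6 in total.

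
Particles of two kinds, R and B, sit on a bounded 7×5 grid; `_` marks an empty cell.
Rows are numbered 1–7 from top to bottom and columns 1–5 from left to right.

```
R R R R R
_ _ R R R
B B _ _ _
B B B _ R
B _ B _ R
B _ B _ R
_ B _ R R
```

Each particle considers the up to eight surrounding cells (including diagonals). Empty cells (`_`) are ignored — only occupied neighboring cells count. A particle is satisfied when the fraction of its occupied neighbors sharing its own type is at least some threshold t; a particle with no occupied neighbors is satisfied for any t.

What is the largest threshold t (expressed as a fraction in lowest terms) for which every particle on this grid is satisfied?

2/3

Row 1: (1,1)R 1/1 · (1,2)R 3/3 · (1,3)R 4/4 · (1,4)R 5/5 · (1,5)R 3/3
Row 2: (2,3)R 4/5 · (2,4)R 5/5 · (2,5)R 3/3
Row 3: (3,1)B 3/3 · (3,2)B 4/5
Row 4: (4,1)B 4/4 · (4,2)B 6/6 · (4,3)B 3/3 · (4,5)R 1/1
Row 5: (5,1)B 3/3 · (5,3)B 3/3 · (5,5)R 2/2
Row 6: (6,1)B 2/2 · (6,3)B 2/3 · (6,5)R 3/3
Row 7: (7,2)B 2/2 · (7,4)R 2/3 · (7,5)R 2/2
The smallest same-type fraction is 2/3 at (6,3), which reduces to 2/3. Any threshold above that leaves this particle unsatisfied.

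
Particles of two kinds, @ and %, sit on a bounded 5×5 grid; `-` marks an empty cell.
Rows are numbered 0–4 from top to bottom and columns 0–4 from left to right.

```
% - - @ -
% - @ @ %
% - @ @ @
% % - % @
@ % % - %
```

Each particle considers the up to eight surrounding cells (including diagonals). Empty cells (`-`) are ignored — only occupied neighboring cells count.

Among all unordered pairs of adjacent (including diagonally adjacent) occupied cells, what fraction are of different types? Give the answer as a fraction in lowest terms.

Scan each occupied cell's neighbors to the right and below (and the two forward diagonals) so each pair is counted once.
Row 0: %(0,0)–%(1,0)= @(0,3)–@(1,3)= @(0,3)–%(1,4)≠ @(0,3)–@(1,2)=  → 1/4 unlike.
Row 1: %(1,0)–%(2,0)= @(1,2)–@(1,3)= @(1,2)–@(2,2)= @(1,2)–@(2,3)= @(1,3)–%(1,4)≠ @(1,3)–@(2,3)= @(1,3)–@(2,4)= @(1,3)–@(2,2)= %(1,4)–@(2,4)≠ %(1,4)–@(2,3)≠  → 3/10 unlike.
Row 2: %(2,0)–%(3,0)= %(2,0)–%(3,1)= @(2,2)–@(2,3)= @(2,2)–%(3,3)≠ @(2,2)–%(3,1)≠ @(2,3)–@(2,4)= @(2,3)–%(3,3)≠ @(2,3)–@(3,4)= @(2,4)–@(3,4)= @(2,4)–%(3,3)≠  → 4/10 unlike.
Row 3: %(3,0)–%(3,1)= %(3,0)–@(4,0)≠ %(3,0)–%(4,1)= %(3,1)–%(4,1)= %(3,1)–%(4,2)= %(3,1)–@(4,0)≠ %(3,3)–@(3,4)≠ %(3,3)–%(4,4)= %(3,3)–%(4,2)= @(3,4)–%(4,4)≠  → 4/10 unlike.
Row 4: @(4,0)–%(4,1)≠ %(4,1)–%(4,2)=  → 1/2 unlike.
Total adjacent occupied pairs: 36; unlike-type pairs: 13.
13/36 is already in lowest terms.

13/36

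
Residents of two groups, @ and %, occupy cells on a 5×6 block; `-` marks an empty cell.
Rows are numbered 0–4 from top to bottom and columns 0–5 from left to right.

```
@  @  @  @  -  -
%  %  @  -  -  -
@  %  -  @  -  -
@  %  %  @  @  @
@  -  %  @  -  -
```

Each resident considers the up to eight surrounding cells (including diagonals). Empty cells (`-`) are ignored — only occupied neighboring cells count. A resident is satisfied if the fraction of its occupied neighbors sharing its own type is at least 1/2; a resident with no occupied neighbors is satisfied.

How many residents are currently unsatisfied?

(0,0)@ 1/3 not
(0,1)@ 3/5 satisfied
(0,2)@ 3/4 satisfied
(0,3)@ 2/2 satisfied
(1,0)% 2/5 not
(1,1)% 2/7 not
(1,2)@ 4/6 satisfied
(2,0)@ 1/5 not
(2,1)% 4/7 satisfied
(2,3)@ 3/4 satisfied
(3,0)@ 2/4 satisfied
(3,1)% 3/6 satisfied
(3,2)% 3/6 satisfied
(3,3)@ 3/5 satisfied
(3,4)@ 4/4 satisfied
(3,5)@ 1/1 satisfied
(4,0)@ 1/2 satisfied
(4,2)% 2/4 satisfied
(4,3)@ 2/4 satisfied
Unsatisfied: (0,0), (1,0), (1,1), (2,0) — 4 in total.

4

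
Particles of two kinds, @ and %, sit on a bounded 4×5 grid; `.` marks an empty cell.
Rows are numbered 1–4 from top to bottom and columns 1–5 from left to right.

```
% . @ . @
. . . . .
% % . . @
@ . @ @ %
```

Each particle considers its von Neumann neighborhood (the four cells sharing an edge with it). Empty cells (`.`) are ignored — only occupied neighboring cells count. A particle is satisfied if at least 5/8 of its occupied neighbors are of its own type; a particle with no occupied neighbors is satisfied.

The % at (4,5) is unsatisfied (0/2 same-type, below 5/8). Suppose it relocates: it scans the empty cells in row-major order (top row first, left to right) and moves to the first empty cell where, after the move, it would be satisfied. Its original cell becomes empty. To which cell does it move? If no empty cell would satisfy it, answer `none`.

(2,1)

Vacating (4,5). Empty cells in order:
  (1,2): 1/2 same-type → still unsatisfied.
  (1,4): 0/2 same-type → still unsatisfied.
  (2,1): 2/2 same-type → satisfied — stop here.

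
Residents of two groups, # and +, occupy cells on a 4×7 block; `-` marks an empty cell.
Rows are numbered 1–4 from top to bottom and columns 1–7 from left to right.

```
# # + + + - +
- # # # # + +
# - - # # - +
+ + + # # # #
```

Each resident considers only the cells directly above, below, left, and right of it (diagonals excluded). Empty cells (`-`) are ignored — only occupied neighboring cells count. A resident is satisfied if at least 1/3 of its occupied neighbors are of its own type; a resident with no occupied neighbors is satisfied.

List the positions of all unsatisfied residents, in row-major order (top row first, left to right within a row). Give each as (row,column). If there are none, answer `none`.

(3,1)

(1,1)# 1/1 ok
(1,2)# 2/3 ok
(1,3)+ 1/3 ok
(1,4)+ 2/3 ok
(1,5)+ 1/2 ok
(1,7)+ 1/1 ok
(2,2)# 2/2 ok
(2,3)# 2/3 ok
(2,4)# 3/4 ok
(2,5)# 2/4 ok
(2,6)+ 1/2 ok
(2,7)+ 3/3 ok
(3,1)# 0/1 unhappy
(3,4)# 3/3 ok
(3,5)# 3/3 ok
(3,7)+ 1/2 ok
(4,1)+ 1/2 ok
(4,2)+ 2/2 ok
(4,3)+ 1/2 ok
(4,4)# 2/3 ok
(4,5)# 3/3 ok
(4,6)# 2/2 ok
(4,7)# 1/2 ok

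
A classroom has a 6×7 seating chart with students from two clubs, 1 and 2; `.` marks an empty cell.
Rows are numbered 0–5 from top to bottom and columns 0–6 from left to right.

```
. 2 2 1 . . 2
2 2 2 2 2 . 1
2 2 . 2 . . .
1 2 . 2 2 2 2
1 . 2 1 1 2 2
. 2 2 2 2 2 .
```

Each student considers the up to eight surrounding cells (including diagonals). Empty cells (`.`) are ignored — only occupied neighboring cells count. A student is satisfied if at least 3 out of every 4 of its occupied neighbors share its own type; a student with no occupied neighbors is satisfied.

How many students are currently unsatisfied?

14

(0,1)2 4/4 ✓
(0,2)2 4/5 ✓
(0,3)1 0/4 ✗
(0,6)2 0/1 ✗
(1,0)2 4/4 ✓
(1,1)2 6/6 ✓
(1,2)2 6/7 ✓
(1,3)2 4/5 ✓
(1,4)2 2/3 ✗
(1,6)1 0/1 ✗
(2,0)2 4/5 ✓
(2,1)2 5/6 ✓
(2,3)2 5/5 ✓
(3,0)1 1/4 ✗
(3,1)2 3/5 ✗
(3,3)2 3/5 ✗
(3,4)2 4/6 ✗
(3,5)2 4/5 ✓
(3,6)2 3/3 ✓
(4,0)1 1/3 ✗
(4,2)2 5/6 ✓
(4,3)1 1/7 ✗
(4,4)1 1/8 ✗
(4,5)2 6/7 ✓
(4,6)2 4/4 ✓
(5,1)2 2/3 ✗
(5,2)2 3/4 ✓
(5,3)2 3/5 ✗
(5,4)2 3/5 ✗
(5,5)2 3/4 ✓
Unsatisfied: (0,3), (0,6), (1,4), (1,6), (3,0), (3,1), (3,3), (3,4), (4,0), (4,3), (4,4), (5,1), (5,3), (5,4) — 14 in total.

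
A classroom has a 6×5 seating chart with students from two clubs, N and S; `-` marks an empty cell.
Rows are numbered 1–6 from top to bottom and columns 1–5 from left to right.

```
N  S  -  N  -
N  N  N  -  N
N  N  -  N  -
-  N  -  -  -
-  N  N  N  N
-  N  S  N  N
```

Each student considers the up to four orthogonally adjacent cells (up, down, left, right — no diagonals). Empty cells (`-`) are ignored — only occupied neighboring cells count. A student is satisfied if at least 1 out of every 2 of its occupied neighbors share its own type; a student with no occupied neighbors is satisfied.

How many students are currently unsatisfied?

Row 1: (1,1)N 1/2 ok · (1,2)S 0/2 unhappy · (1,4)N 0/0 ok
Row 2: (2,1)N 3/3 ok · (2,2)N 3/4 ok · (2,3)N 1/1 ok · (2,5)N 0/0 ok
Row 3: (3,1)N 2/2 ok · (3,2)N 3/3 ok · (3,4)N 0/0 ok
Row 4: (4,2)N 2/2 ok
Row 5: (5,2)N 3/3 ok · (5,3)N 2/3 ok · (5,4)N 3/3 ok · (5,5)N 2/2 ok
Row 6: (6,2)N 1/2 ok · (6,3)S 0/3 unhappy · (6,4)N 2/3 ok · (6,5)N 2/2 ok
Unsatisfied: (1,2), (6,3) — 2 in total.

2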